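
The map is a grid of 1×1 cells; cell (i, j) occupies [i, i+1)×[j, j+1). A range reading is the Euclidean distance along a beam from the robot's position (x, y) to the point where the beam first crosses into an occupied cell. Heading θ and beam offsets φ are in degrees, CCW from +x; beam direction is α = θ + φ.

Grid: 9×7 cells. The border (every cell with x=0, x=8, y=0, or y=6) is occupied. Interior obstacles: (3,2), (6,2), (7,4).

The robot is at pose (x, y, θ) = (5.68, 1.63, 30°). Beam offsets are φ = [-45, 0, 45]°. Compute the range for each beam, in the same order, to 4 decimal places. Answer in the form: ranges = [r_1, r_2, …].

beam 1: φ=-45°, α=345°
  d=(0.9659,-0.2588)  start (5,1)  tX=0.3313 tY=2.4341  stride 1/|dx|=1.0353 1/|dy|=3.8637
    cross x-line → (6,1), t=0.3313
    cross x-line → (7,1), t=1.3666
    cross x-line → (8,1), t=2.4018 (wall)
  → r_1 = 2.4018
beam 2: φ=0°, α=30°
  d=(0.8660,0.5000)  start (5,1)  tX=0.3695 tY=0.7400  stride 1/|dx|=1.1547 1/|dy|=2.0000
    cross x-line → (6,1), t=0.3695
    cross y-line → (6,2), t=0.7400 (wall)
  → r_2 = 0.7400
beam 3: φ=45°, α=75°
  d=(0.2588,0.9659)  start (5,1)  tX=1.2364 tY=0.3831  stride 1/|dx|=3.8637 1/|dy|=1.0353
    cross y-line → (5,2), t=0.3831
    cross x-line → (6,2), t=1.2364 (wall)
  → r_3 = 1.2364

ranges = [2.4018, 0.7400, 1.2364]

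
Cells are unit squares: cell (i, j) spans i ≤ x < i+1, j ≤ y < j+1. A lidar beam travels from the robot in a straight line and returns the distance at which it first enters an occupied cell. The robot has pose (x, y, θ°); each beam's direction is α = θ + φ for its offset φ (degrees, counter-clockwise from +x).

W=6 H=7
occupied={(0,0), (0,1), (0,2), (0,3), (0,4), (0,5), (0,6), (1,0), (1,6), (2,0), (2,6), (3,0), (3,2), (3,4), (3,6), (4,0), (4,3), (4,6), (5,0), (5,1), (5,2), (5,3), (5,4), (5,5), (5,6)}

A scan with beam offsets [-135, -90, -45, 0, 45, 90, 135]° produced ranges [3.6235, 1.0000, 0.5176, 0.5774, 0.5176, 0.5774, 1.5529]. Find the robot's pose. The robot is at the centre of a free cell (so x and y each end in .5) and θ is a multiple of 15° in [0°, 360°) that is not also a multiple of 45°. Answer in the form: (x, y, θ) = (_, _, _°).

(x, y, θ) = (4.5, 1.5, 300°)

Candidates: 17 free-cell centres × 16 headings = 272 poses. Raycast each; keep the one whose scan matches to 4 dp.
  (3.5, 1.5, 330°): beam 1 = 1.9319 ≠ 3.6235 ✗
  (4.5, 4.5, 150°): beam 1 = 0.5176 ≠ 3.6235 ✗
  (4.5, 2.5, 150°): beam 1 = 0.5176 ≠ 3.6235 ✗
  …
  (4.5, 1.5, 300°): r_1=3.6235, r_2=1.0000, r_3=0.5176, r_4=0.5774, r_5=0.5176, r_6=0.5774, r_7=1.5529 — all match ✓
Unique over the lattice → pose = (4.5, 1.5, 300°).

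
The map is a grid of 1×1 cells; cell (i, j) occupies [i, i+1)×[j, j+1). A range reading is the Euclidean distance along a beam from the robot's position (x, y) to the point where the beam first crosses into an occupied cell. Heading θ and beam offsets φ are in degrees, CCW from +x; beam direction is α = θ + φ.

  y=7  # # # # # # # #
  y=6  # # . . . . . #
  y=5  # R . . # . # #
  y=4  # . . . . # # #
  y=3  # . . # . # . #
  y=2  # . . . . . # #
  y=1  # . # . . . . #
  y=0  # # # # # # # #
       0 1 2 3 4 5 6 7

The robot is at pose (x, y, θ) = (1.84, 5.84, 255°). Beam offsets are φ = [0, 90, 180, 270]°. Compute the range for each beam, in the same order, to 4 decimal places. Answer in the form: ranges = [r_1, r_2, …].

beam 1: φ=0°, α=255°
  dir = (cos 255°, sin 255°) = (-0.2588, -0.9659); from cell (1,5)
  next x-line at t=3.2455, next y-line at t=0.8696; Δt_x=3.8637, Δt_y=1.0353
    y: enter (1,4) at t=0.8696
    y: enter (1,3) at t=1.9049
    y: enter (1,2) at t=2.9402
    x: enter (0,2) at t=3.2455 ← occupied
  → r_1 = 3.2455
beam 2: φ=90°, α=345°
  dir = (cos 345°, sin 345°) = (0.9659, -0.2588); from cell (1,5)
  next x-line at t=0.1656, next y-line at t=3.2455; Δt_x=1.0353, Δt_y=3.8637
    x: enter (2,5) at t=0.1656
    x: enter (3,5) at t=1.2009
    x: enter (4,5) at t=2.2362 ← occupied
  → r_2 = 2.2362
beam 3: φ=180°, α=75°
  dir = (cos 75°, sin 75°) = (0.2588, 0.9659); from cell (1,5)
  next x-line at t=0.6182, next y-line at t=0.1656; Δt_x=3.8637, Δt_y=1.0353
    y: enter (1,6) at t=0.1656 ← occupied
  → r_3 = 0.1656
beam 4: φ=270°, α=165°
  dir = (cos 165°, sin 165°) = (-0.9659, 0.2588); from cell (1,5)
  next x-line at t=0.8696, next y-line at t=0.6182; Δt_x=1.0353, Δt_y=3.8637
    y: enter (1,6) at t=0.6182 ← occupied
  → r_4 = 0.6182

ranges = [3.2455, 2.2362, 0.1656, 0.6182]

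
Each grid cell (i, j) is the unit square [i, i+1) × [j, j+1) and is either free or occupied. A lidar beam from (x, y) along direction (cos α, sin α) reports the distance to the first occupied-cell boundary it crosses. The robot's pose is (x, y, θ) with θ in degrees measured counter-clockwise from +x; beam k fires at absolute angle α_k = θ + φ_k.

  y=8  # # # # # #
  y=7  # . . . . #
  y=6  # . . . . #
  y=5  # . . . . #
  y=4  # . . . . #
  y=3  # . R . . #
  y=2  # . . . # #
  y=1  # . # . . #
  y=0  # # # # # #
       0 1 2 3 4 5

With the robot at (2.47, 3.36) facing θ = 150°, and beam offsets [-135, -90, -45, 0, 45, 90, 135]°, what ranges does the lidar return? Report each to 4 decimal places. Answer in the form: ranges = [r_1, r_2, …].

beam 1: φ=-135°, α=15°
  cosα=0.9659 sinα=0.2588 | (2,3) | tMaxX 0.5487 tMaxY 2.4728 | tΔX 1.0353 tΔY 3.8637
    t=0.5487 [x] (3,3)
    t=1.5840 [x] (4,3)
    t=2.4728 [y] (4,4)
    t=2.6192 [x] (5,4) — stop
  → r_1 = 2.6192
beam 2: φ=-90°, α=60°
  cosα=0.5000 sinα=0.8660 | (2,3) | tMaxX 1.0600 tMaxY 0.7390 | tΔX 2.0000 tΔY 1.1547
    t=0.7390 [y] (2,4)
    t=1.0600 [x] (3,4)
    t=1.8937 [y] (3,5)
    t=3.0484 [y] (3,6)
    t=3.0600 [x] (4,6)
    t=4.2031 [y] (4,7)
    t=5.0600 [x] (5,7) — stop
  → r_2 = 5.0600
beam 3: φ=-45°, α=105°
  cosα=-0.2588 sinα=0.9659 | (2,3) | tMaxX 1.8159 tMaxY 0.6626 | tΔX 3.8637 tΔY 1.0353
    t=0.6626 [y] (2,4)
    t=1.6979 [y] (2,5)
    t=1.8159 [x] (1,5)
    t=2.7331 [y] (1,6)
    t=3.7684 [y] (1,7)
    t=4.8037 [y] (1,8) — stop
  → r_3 = 4.8037
beam 4: φ=0°, α=150°
  cosα=-0.8660 sinα=0.5000 | (2,3) | tMaxX 0.5427 tMaxY 1.2800 | tΔX 1.1547 tΔY 2.0000
    t=0.5427 [x] (1,3)
    t=1.2800 [y] (1,4)
    t=1.6974 [x] (0,4) — stop
  → r_4 = 1.6974
beam 5: φ=45°, α=195°
  cosα=-0.9659 sinα=-0.2588 | (2,3) | tMaxX 0.4866 tMaxY 1.3909 | tΔX 1.0353 tΔY 3.8637
    t=0.4866 [x] (1,3)
    t=1.3909 [y] (1,2)
    t=1.5219 [x] (0,2) — stop
  → r_5 = 1.5219
beam 6: φ=90°, α=240°
  cosα=-0.5000 sinα=-0.8660 | (2,3) | tMaxX 0.9400 tMaxY 0.4157 | tΔX 2.0000 tΔY 1.1547
    t=0.4157 [y] (2,2)
    t=0.9400 [x] (1,2)
    t=1.5704 [y] (1,1)
    t=2.7251 [y] (1,0) — stop
  → r_6 = 2.7251
beam 7: φ=135°, α=285°
  cosα=0.2588 sinα=-0.9659 | (2,3) | tMaxX 2.0478 tMaxY 0.3727 | tΔX 3.8637 tΔY 1.0353
    t=0.3727 [y] (2,2)
    t=1.4080 [y] (2,1) — stop
  → r_7 = 1.4080

ranges = [2.6192, 5.0600, 4.8037, 1.6974, 1.5219, 2.7251, 1.4080]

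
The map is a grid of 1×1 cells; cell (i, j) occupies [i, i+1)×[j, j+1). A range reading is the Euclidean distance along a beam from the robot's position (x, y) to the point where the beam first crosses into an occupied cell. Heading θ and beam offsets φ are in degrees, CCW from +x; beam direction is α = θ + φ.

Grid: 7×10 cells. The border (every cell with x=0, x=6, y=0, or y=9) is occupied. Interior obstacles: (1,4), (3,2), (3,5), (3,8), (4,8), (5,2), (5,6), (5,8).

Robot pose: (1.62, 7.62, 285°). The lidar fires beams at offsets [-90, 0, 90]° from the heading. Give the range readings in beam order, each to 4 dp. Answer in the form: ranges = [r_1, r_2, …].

ranges = [0.6419, 5.3319, 1.4682]

beam 1: φ=-90°, α=195°
  dir = (cos 195°, sin 195°) = (-0.9659, -0.2588); from cell (1,7)
  next x-line at t=0.6419, next y-line at t=2.3955; Δt_x=1.0353, Δt_y=3.8637
    x: enter (0,7) at t=0.6419 ← occupied
  → r_1 = 0.6419
beam 2: φ=0°, α=285°
  dir = (cos 285°, sin 285°) = (0.2588, -0.9659); from cell (1,7)
  next x-line at t=1.4682, next y-line at t=0.6419; Δt_x=3.8637, Δt_y=1.0353
    y: enter (1,6) at t=0.6419
    x: enter (2,6) at t=1.4682
    y: enter (2,5) at t=1.6771
    y: enter (2,4) at t=2.7124
    y: enter (2,3) at t=3.7477
    y: enter (2,2) at t=4.7830
    x: enter (3,2) at t=5.3319 ← occupied
  → r_2 = 5.3319
beam 3: φ=90°, α=15°
  dir = (cos 15°, sin 15°) = (0.9659, 0.2588); from cell (1,7)
  next x-line at t=0.3934, next y-line at t=1.4682; Δt_x=1.0353, Δt_y=3.8637
    x: enter (2,7) at t=0.3934
    x: enter (3,7) at t=1.4287
    y: enter (3,8) at t=1.4682 ← occupied
  → r_3 = 1.4682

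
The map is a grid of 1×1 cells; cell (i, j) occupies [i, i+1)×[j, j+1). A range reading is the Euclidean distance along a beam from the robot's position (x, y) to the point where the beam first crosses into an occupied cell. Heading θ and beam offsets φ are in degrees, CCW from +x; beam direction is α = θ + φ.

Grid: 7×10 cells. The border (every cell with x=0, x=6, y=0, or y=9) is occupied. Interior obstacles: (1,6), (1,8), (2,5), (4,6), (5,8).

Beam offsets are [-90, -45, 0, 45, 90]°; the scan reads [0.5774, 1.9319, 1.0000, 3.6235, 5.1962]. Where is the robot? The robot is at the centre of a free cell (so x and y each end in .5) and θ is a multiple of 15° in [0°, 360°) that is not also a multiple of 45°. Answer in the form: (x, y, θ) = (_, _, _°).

The pose lattice has 35·16 = 560 candidates. Test each by forward raycasting.
  (3.5, 6.5, 300°): beam 1 = 1.0000 ≠ 0.5774 ✗
  (4.5, 1.5, 15°): beam 1 = 0.5176 ≠ 0.5774 ✗
  (2.5, 1.5, 120°): beam 1 = 4.0415 ≠ 0.5774 ✗
  …
  (5.5, 5.5, 120°): r_1=0.5774, r_2=1.9319, r_3=1.0000, r_4=3.6235, r_5=5.1962 — all match ✓
Unique over the lattice → pose = (5.5, 5.5, 120°).

(x, y, θ) = (5.5, 5.5, 120°)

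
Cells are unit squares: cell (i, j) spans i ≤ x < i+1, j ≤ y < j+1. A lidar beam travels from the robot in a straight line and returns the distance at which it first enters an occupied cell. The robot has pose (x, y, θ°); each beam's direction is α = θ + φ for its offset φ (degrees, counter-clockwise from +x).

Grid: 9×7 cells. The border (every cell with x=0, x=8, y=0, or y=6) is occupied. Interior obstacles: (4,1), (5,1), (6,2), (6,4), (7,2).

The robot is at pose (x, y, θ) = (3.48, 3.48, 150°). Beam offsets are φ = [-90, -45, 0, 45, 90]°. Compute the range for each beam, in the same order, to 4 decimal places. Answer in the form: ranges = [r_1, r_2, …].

beam 1: φ=-90°, α=60°
  direction (0.5000, 0.8660); cell (3,3); t to first gridline: x 1.0400, y 0.6004 (then +2.0000 / +1.1547)
    (3,4) via y @ 0.6004
    (4,4) via x @ 1.0400
    (4,5) via y @ 1.7551
    (4,6) via y @ 2.9098  # hit
  → r_1 = 2.9098
beam 2: φ=-45°, α=105°
  direction (-0.2588, 0.9659); cell (3,3); t to first gridline: x 1.8546, y 0.5383 (then +3.8637 / +1.0353)
    (3,4) via y @ 0.5383
    (3,5) via y @ 1.5736
    (2,5) via x @ 1.8546
    (2,6) via y @ 2.6089  # hit
  → r_2 = 2.6089
beam 3: φ=0°, α=150°
  direction (-0.8660, 0.5000); cell (3,3); t to first gridline: x 0.5543, y 1.0400 (then +1.1547 / +2.0000)
    (2,3) via x @ 0.5543
    (2,4) via y @ 1.0400
    (1,4) via x @ 1.7090
    (0,4) via x @ 2.8637  # hit
  → r_3 = 2.8637
beam 4: φ=45°, α=195°
  direction (-0.9659, -0.2588); cell (3,3); t to first gridline: x 0.4969, y 1.8546 (then +1.0353 / +3.8637)
    (2,3) via x @ 0.4969
    (1,3) via x @ 1.5322
    (1,2) via y @ 1.8546
    (0,2) via x @ 2.5675  # hit
  → r_4 = 2.5675
beam 5: φ=90°, α=240°
  direction (-0.5000, -0.8660); cell (3,3); t to first gridline: x 0.9600, y 0.5543 (then +2.0000 / +1.1547)
    (3,2) via y @ 0.5543
    (2,2) via x @ 0.9600
    (2,1) via y @ 1.7090
    (2,0) via y @ 2.8637  # hit
  → r_5 = 2.8637

ranges = [2.9098, 2.6089, 2.8637, 2.5675, 2.8637]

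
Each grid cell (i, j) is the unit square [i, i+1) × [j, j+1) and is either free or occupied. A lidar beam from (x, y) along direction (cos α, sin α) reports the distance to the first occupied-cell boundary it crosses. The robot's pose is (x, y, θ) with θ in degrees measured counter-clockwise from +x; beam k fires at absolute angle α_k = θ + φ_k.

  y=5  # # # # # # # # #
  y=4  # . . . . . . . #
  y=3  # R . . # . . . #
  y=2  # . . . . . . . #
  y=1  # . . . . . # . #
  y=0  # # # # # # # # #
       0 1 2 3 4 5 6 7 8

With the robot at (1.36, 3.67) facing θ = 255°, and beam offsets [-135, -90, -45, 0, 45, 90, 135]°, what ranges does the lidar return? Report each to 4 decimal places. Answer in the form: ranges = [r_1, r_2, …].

beam 1: φ=-135°, α=120°
  dir = (cos 120°, sin 120°) = (-0.5000, 0.8660); from cell (1,3)
  next x-line at t=0.7200, next y-line at t=0.3811; Δt_x=2.0000, Δt_y=1.1547
    y: enter (1,4) at t=0.3811
    x: enter (0,4) at t=0.7200 ← occupied
  → r_1 = 0.7200
beam 2: φ=-90°, α=165°
  dir = (cos 165°, sin 165°) = (-0.9659, 0.2588); from cell (1,3)
  next x-line at t=0.3727, next y-line at t=1.2750; Δt_x=1.0353, Δt_y=3.8637
    x: enter (0,3) at t=0.3727 ← occupied
  → r_2 = 0.3727
beam 3: φ=-45°, α=210°
  dir = (cos 210°, sin 210°) = (-0.8660, -0.5000); from cell (1,3)
  next x-line at t=0.4157, next y-line at t=1.3400; Δt_x=1.1547, Δt_y=2.0000
    x: enter (0,3) at t=0.4157 ← occupied
  → r_3 = 0.4157
beam 4: φ=0°, α=255°
  dir = (cos 255°, sin 255°) = (-0.2588, -0.9659); from cell (1,3)
  next x-line at t=1.3909, next y-line at t=0.6936; Δt_x=3.8637, Δt_y=1.0353
    y: enter (1,2) at t=0.6936
    x: enter (0,2) at t=1.3909 ← occupied
  → r_4 = 1.3909
beam 5: φ=45°, α=300°
  dir = (cos 300°, sin 300°) = (0.5000, -0.8660); from cell (1,3)
  next x-line at t=1.2800, next y-line at t=0.7736; Δt_x=2.0000, Δt_y=1.1547
    y: enter (1,2) at t=0.7736
    x: enter (2,2) at t=1.2800
    y: enter (2,1) at t=1.9283
    y: enter (2,0) at t=3.0831 ← occupied
  → r_5 = 3.0831
beam 6: φ=90°, α=345°
  dir = (cos 345°, sin 345°) = (0.9659, -0.2588); from cell (1,3)
  next x-line at t=0.6626, next y-line at t=2.5887; Δt_x=1.0353, Δt_y=3.8637
    x: enter (2,3) at t=0.6626
    x: enter (3,3) at t=1.6979
    y: enter (3,2) at t=2.5887
    x: enter (4,2) at t=2.7331
    x: enter (5,2) at t=3.7684
    x: enter (6,2) at t=4.8037
    x: enter (7,2) at t=5.8390
    y: enter (7,1) at t=6.4524
    x: enter (8,1) at t=6.8742 ← occupied
  → r_6 = 6.8742
beam 7: φ=135°, α=30°
  dir = (cos 30°, sin 30°) = (0.8660, 0.5000); from cell (1,3)
  next x-line at t=0.7390, next y-line at t=0.6600; Δt_x=1.1547, Δt_y=2.0000
    y: enter (1,4) at t=0.6600
    x: enter (2,4) at t=0.7390
    x: enter (3,4) at t=1.8937
    y: enter (3,5) at t=2.6600 ← occupied
  → r_7 = 2.6600

ranges = [0.7200, 0.3727, 0.4157, 1.3909, 3.0831, 6.8742, 2.6600]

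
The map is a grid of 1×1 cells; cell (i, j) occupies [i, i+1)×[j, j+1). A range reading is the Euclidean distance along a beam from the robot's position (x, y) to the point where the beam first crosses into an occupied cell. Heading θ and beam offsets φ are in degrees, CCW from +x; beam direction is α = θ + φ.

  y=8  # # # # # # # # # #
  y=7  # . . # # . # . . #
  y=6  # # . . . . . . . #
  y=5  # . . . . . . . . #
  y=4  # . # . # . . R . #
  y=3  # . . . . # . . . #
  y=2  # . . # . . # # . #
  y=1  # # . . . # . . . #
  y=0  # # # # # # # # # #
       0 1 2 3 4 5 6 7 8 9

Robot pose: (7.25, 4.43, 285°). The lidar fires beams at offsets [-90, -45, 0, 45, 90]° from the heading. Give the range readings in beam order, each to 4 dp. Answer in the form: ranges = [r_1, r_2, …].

ranges = [1.6614, 1.6512, 1.4804, 2.0207, 1.8117]

beam 1: φ=-90°, α=195°
  dir = (cos 195°, sin 195°) = (-0.9659, -0.2588); from cell (7,4)
  next x-line at t=0.2588, next y-line at t=1.6614; Δt_x=1.0353, Δt_y=3.8637
    x: enter (6,4) at t=0.2588
    x: enter (5,4) at t=1.2941
    y: enter (5,3) at t=1.6614 ← occupied
  → r_1 = 1.6614
beam 2: φ=-45°, α=240°
  dir = (cos 240°, sin 240°) = (-0.5000, -0.8660); from cell (7,4)
  next x-line at t=0.5000, next y-line at t=0.4965; Δt_x=2.0000, Δt_y=1.1547
    y: enter (7,3) at t=0.4965
    x: enter (6,3) at t=0.5000
    y: enter (6,2) at t=1.6512 ← occupied
  → r_2 = 1.6512
beam 3: φ=0°, α=285°
  dir = (cos 285°, sin 285°) = (0.2588, -0.9659); from cell (7,4)
  next x-line at t=2.8978, next y-line at t=0.4452; Δt_x=3.8637, Δt_y=1.0353
    y: enter (7,3) at t=0.4452
    y: enter (7,2) at t=1.4804 ← occupied
  → r_3 = 1.4804
beam 4: φ=45°, α=330°
  dir = (cos 330°, sin 330°) = (0.8660, -0.5000); from cell (7,4)
  next x-line at t=0.8660, next y-line at t=0.8600; Δt_x=1.1547, Δt_y=2.0000
    y: enter (7,3) at t=0.8600
    x: enter (8,3) at t=0.8660
    x: enter (9,3) at t=2.0207 ← occupied
  → r_4 = 2.0207
beam 5: φ=90°, α=15°
  dir = (cos 15°, sin 15°) = (0.9659, 0.2588); from cell (7,4)
  next x-line at t=0.7765, next y-line at t=2.2023; Δt_x=1.0353, Δt_y=3.8637
    x: enter (8,4) at t=0.7765
    x: enter (9,4) at t=1.8117 ← occupied
  → r_5 = 1.8117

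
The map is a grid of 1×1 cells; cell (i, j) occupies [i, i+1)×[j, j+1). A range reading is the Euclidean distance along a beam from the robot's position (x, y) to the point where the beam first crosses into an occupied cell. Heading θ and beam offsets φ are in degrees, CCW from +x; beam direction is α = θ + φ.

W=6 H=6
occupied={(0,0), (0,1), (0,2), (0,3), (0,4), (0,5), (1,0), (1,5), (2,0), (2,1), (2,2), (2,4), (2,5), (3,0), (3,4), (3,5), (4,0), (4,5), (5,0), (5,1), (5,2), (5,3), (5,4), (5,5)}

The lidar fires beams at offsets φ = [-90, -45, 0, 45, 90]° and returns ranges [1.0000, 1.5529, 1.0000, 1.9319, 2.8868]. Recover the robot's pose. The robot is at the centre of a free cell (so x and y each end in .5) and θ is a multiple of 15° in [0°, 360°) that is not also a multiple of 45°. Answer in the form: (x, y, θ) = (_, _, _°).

(x, y, θ) = (4.5, 3.5, 150°)

The pose lattice has 12·16 = 192 candidates. Test each by forward raycasting.
  (3.5, 3.5, 75°): beam 1 = 1.5529 ≠ 1.0000 ✗
  (2.5, 3.5, 120°): beam 2 = 0.5176 ≠ 1.5529 ✗
  (3.5, 3.5, 165°): beam 1 = 0.5176 ≠ 1.0000 ✗
  …
  (4.5, 3.5, 150°): r_1=1.0000, r_2=1.5529, r_3=1.0000, r_4=1.9319, r_5=2.8868 — all match ✓
No second candidate reproduces the full scan.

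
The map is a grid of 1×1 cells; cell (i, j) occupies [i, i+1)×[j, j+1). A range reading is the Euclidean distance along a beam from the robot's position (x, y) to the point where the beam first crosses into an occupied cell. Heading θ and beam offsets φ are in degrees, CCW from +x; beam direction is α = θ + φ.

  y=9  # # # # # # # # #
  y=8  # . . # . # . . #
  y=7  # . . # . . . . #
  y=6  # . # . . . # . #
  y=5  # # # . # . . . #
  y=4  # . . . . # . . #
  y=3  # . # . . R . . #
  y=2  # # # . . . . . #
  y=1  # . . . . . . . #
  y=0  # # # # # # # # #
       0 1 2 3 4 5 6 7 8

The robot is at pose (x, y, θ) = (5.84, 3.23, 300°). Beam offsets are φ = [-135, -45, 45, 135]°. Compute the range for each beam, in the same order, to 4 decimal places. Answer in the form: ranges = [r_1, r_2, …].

beam 1: φ=-135°, α=165°
  direction (-0.9659, 0.2588); cell (5,3); t to first gridline: x 0.8696, y 2.9751 (then +1.0353 / +3.8637)
    (4,3) via x @ 0.8696
    (3,3) via x @ 1.9049
    (2,3) via x @ 2.9402  # hit
  → r_1 = 2.9402
beam 2: φ=-45°, α=255°
  direction (-0.2588, -0.9659); cell (5,3); t to first gridline: x 3.2455, y 0.2381 (then +3.8637 / +1.0353)
    (5,2) via y @ 0.2381
    (5,1) via y @ 1.2734
    (5,0) via y @ 2.3087  # hit
  → r_2 = 2.3087
beam 3: φ=45°, α=345°
  direction (0.9659, -0.2588); cell (5,3); t to first gridline: x 0.1656, y 0.8887 (then +1.0353 / +3.8637)
    (6,3) via x @ 0.1656
    (6,2) via y @ 0.8887
    (7,2) via x @ 1.2009
    (8,2) via x @ 2.2362  # hit
  → r_3 = 2.2362
beam 4: φ=135°, α=75°
  direction (0.2588, 0.9659); cell (5,3); t to first gridline: x 0.6182, y 0.7972 (then +3.8637 / +1.0353)
    (6,3) via x @ 0.6182
    (6,4) via y @ 0.7972
    (6,5) via y @ 1.8324
    (6,6) via y @ 2.8677  # hit
  → r_4 = 2.8677

ranges = [2.9402, 2.3087, 2.2362, 2.8677]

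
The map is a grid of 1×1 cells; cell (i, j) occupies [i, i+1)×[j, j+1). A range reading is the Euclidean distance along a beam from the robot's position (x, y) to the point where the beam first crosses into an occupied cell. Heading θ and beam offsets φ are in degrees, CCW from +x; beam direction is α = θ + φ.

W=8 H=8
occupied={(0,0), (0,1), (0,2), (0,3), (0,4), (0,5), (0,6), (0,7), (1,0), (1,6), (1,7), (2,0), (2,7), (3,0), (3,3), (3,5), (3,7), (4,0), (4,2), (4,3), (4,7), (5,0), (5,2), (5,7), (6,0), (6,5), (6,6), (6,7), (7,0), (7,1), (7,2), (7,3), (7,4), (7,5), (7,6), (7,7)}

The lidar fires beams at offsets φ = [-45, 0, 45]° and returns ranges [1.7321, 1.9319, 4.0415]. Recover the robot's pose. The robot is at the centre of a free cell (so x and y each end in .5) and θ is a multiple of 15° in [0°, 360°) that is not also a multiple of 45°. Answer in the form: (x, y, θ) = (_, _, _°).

(x, y, θ) = (5.5, 3.5, 75°)

The pose lattice has 28·16 = 448 candidates. Test each by forward raycasting.
  (2.5, 4.5, 285°): beam 1 = 3.0000 ≠ 1.7321 ✗
  (6.5, 3.5, 105°): beam 1 = 1.0000 ≠ 1.7321 ✗
  (2.5, 1.5, 240°): beam 1 = 1.5529 ≠ 1.7321 ✗
  …
  (5.5, 3.5, 75°): r_1=1.7321, r_2=1.9319, r_3=4.0415 — all match ✓
Only this pose fits every beam.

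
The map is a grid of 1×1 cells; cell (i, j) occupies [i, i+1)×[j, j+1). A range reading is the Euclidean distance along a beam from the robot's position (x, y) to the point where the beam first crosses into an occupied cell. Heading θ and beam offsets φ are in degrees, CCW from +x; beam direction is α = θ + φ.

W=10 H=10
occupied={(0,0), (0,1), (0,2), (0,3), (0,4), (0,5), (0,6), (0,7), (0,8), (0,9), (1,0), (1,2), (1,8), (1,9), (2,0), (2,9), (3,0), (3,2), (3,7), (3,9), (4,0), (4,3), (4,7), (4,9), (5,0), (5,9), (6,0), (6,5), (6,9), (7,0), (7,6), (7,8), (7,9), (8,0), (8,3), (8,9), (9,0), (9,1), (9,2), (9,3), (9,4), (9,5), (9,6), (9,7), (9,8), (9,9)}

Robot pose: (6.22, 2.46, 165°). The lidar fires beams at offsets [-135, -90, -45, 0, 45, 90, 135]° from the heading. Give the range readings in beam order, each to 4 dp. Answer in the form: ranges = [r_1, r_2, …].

beam 1: φ=-135°, α=30°
  d=(0.8660,0.5000)  start (6,2)  tX=0.9007 tY=1.0800  stride 1/|dx|=1.1547 1/|dy|=2.0000
    cross x-line → (7,2), t=0.9007
    cross y-line → (7,3), t=1.0800
    cross x-line → (8,3), t=2.0554 (wall)
  → r_1 = 2.0554
beam 2: φ=-90°, α=75°
  d=(0.2588,0.9659)  start (6,2)  tX=3.0137 tY=0.5590  stride 1/|dx|=3.8637 1/|dy|=1.0353
    cross y-line → (6,3), t=0.5590
    cross y-line → (6,4), t=1.5943
    cross y-line → (6,5), t=2.6296 (wall)
  → r_2 = 2.6296
beam 3: φ=-45°, α=120°
  d=(-0.5000,0.8660)  start (6,2)  tX=0.4400 tY=0.6235  stride 1/|dx|=2.0000 1/|dy|=1.1547
    cross x-line → (5,2), t=0.4400
    cross y-line → (5,3), t=0.6235
    cross y-line → (5,4), t=1.7782
    cross x-line → (4,4), t=2.4400
    cross y-line → (4,5), t=2.9329
    cross y-line → (4,6), t=4.0876
    cross x-line → (3,6), t=4.4400
    cross y-line → (3,7), t=5.2423 (wall)
  → r_3 = 5.2423
beam 4: φ=0°, α=165°
  d=(-0.9659,0.2588)  start (6,2)  tX=0.2278 tY=2.0864  stride 1/|dx|=1.0353 1/|dy|=3.8637
    cross x-line → (5,2), t=0.2278
    cross x-line → (4,2), t=1.2630
    cross y-line → (4,3), t=2.0864 (wall)
  → r_4 = 2.0864
beam 5: φ=45°, α=210°
  d=(-0.8660,-0.5000)  start (6,2)  tX=0.2540 tY=0.9200  stride 1/|dx|=1.1547 1/|dy|=2.0000
    cross x-line → (5,2), t=0.2540
    cross y-line → (5,1), t=0.9200
    cross x-line → (4,1), t=1.4087
    cross x-line → (3,1), t=2.5634
    cross y-line → (3,0), t=2.9200 (wall)
  → r_5 = 2.9200
beam 6: φ=90°, α=255°
  d=(-0.2588,-0.9659)  start (6,2)  tX=0.8500 tY=0.4762  stride 1/|dx|=3.8637 1/|dy|=1.0353
    cross y-line → (6,1), t=0.4762
    cross x-line → (5,1), t=0.8500
    cross y-line → (5,0), t=1.5115 (wall)
  → r_6 = 1.5115
beam 7: φ=135°, α=300°
  d=(0.5000,-0.8660)  start (6,2)  tX=1.5600 tY=0.5312  stride 1/|dx|=2.0000 1/|dy|=1.1547
    cross y-line → (6,1), t=0.5312
    cross x-line → (7,1), t=1.5600
    cross y-line → (7,0), t=1.6859 (wall)
  → r_7 = 1.6859

ranges = [2.0554, 2.6296, 5.2423, 2.0864, 2.9200, 1.5115, 1.6859]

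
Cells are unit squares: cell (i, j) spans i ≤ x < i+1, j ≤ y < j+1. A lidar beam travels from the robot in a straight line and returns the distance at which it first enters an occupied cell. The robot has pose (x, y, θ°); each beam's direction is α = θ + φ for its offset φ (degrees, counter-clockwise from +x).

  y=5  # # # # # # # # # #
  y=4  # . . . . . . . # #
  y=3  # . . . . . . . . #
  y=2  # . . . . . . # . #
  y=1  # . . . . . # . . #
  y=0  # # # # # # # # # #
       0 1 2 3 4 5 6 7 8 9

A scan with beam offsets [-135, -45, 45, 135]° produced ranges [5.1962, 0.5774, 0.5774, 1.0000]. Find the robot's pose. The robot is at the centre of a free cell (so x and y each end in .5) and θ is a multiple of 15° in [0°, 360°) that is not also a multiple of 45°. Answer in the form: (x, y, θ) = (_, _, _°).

Enumerate (i+0.5, j+0.5, θ) over the 29 free cells and 16 admissible headings. For each, cast all 4 beams and compare to the given ranges.
  (3.5, 2.5, 285°): beam 1 = 2.8868 ≠ 5.1962 ✗
  (5.5, 3.5, 105°): beam 1 = 1.7321 ≠ 5.1962 ✗
  (7.5, 1.5, 75°): beam 1 = 0.5774 ≠ 5.1962 ✗
  …
  (1.5, 4.5, 105°): r_1=5.1962, r_2=0.5774, r_3=0.5774, r_4=1.0000 — all match ✓
No second candidate reproduces the full scan.

(x, y, θ) = (1.5, 4.5, 105°)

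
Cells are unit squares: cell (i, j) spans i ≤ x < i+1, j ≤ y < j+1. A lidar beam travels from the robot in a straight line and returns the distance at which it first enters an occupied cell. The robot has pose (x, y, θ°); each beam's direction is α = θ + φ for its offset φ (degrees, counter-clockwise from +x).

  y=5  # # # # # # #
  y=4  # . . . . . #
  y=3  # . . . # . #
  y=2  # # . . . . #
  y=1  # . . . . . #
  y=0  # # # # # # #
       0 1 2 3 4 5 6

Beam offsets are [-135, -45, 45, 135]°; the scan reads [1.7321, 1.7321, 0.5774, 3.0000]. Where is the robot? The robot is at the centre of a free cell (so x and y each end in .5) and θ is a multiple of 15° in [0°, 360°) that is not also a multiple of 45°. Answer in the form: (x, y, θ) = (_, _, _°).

The pose lattice has 18·16 = 288 candidates. Test each by forward raycasting.
  (3.5, 4.5, 300°): beam 1 = 1.9319 ≠ 1.7321 ✗
  (5.5, 2.5, 330°): beam 1 = 4.6587 ≠ 1.7321 ✗
  (5.5, 2.5, 75°): beam 1 = 1.0000 ≠ 1.7321 ✗
  (4.5, 1.5, 120°): beam 1 = 1.5529 ≠ 1.7321 ✗
  …
  (4.5, 2.5, 75°): r_1=1.7321, r_2=1.7321, r_3=0.5774, r_4=3.0000 — all match ✓
Only this pose fits every beam.

(x, y, θ) = (4.5, 2.5, 75°)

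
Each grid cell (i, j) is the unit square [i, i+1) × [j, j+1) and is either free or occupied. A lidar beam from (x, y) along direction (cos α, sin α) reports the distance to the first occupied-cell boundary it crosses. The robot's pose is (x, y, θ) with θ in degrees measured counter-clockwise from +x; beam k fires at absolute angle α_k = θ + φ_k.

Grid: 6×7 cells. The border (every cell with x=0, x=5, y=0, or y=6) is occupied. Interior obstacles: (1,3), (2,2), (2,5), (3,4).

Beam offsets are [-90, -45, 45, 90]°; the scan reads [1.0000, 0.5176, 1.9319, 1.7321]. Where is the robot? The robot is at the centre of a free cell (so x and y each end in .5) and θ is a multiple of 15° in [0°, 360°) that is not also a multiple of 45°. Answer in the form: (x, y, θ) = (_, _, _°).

The pose lattice has 16·16 = 256 candidates. Test each by forward raycasting.
  (2.5, 3.5, 105°): beam 1 = 2.5882 ≠ 1.0000 ✗
  (3.5, 1.5, 120°): beam 1 = 1.7321 ≠ 1.0000 ✗
  (4.5, 4.5, 330°): beam 1 = 4.0415 ≠ 1.0000 ✗
  (4.5, 1.5, 75°): beam 1 = 0.5176 ≠ 1.0000 ✗
  …
  (4.5, 2.5, 30°): r_1=1.0000, r_2=0.5176, r_3=1.9319, r_4=1.7321 — all match ✓
Unique over the lattice → pose = (4.5, 2.5, 30°).

(x, y, θ) = (4.5, 2.5, 30°)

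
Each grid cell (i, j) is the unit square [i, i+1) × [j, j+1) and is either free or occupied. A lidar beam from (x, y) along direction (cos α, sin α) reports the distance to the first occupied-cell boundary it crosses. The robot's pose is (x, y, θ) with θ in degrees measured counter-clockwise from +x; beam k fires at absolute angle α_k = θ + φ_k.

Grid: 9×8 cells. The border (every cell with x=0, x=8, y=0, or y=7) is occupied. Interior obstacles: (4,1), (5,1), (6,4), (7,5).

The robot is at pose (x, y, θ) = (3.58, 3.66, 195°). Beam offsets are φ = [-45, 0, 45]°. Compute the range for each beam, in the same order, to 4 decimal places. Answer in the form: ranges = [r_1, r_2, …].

beam 1: φ=-45°, α=150°
  cosα=-0.8660 sinα=0.5000 | (3,3) | tMaxX 0.6697 tMaxY 0.6800 | tΔX 1.1547 tΔY 2.0000
    t=0.6697 [x] (2,3)
    t=0.6800 [y] (2,4)
    t=1.8244 [x] (1,4)
    t=2.6800 [y] (1,5)
    t=2.9791 [x] (0,5) — stop
  → r_1 = 2.9791
beam 2: φ=0°, α=195°
  cosα=-0.9659 sinα=-0.2588 | (3,3) | tMaxX 0.6005 tMaxY 2.5500 | tΔX 1.0353 tΔY 3.8637
    t=0.6005 [x] (2,3)
    t=1.6357 [x] (1,3)
    t=2.5500 [y] (1,2)
    t=2.6710 [x] (0,2) — stop
  → r_2 = 2.6710
beam 3: φ=45°, α=240°
  cosα=-0.5000 sinα=-0.8660 | (3,3) | tMaxX 1.1600 tMaxY 0.7621 | tΔX 2.0000 tΔY 1.1547
    t=0.7621 [y] (3,2)
    t=1.1600 [x] (2,2)
    t=1.9168 [y] (2,1)
    t=3.0715 [y] (2,0) — stop
  → r_3 = 3.0715

ranges = [2.9791, 2.6710, 3.0715]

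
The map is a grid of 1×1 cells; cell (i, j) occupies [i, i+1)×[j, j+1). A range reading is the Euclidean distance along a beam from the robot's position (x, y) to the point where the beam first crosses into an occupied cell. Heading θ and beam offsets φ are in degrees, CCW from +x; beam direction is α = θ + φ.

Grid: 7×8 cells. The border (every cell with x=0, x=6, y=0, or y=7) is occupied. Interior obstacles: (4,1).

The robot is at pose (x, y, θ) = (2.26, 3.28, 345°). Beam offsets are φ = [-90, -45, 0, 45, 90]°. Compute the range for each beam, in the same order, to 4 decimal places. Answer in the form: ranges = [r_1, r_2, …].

ranges = [2.3604, 2.6327, 3.8719, 4.3186, 3.8512]

beam 1: φ=-90°, α=255°
  direction (-0.2588, -0.9659); cell (2,3); t to first gridline: x 1.0046, y 0.2899 (then +3.8637 / +1.0353)
    (2,2) via y @ 0.2899
    (1,2) via x @ 1.0046
    (1,1) via y @ 1.3252
    (1,0) via y @ 2.3604  # hit
  → r_1 = 2.3604
beam 2: φ=-45°, α=300°
  direction (0.5000, -0.8660); cell (2,3); t to first gridline: x 1.4800, y 0.3233 (then +2.0000 / +1.1547)
    (2,2) via y @ 0.3233
    (2,1) via y @ 1.4780
    (3,1) via x @ 1.4800
    (3,0) via y @ 2.6327  # hit
  → r_2 = 2.6327
beam 3: φ=0°, α=345°
  direction (0.9659, -0.2588); cell (2,3); t to first gridline: x 0.7661, y 1.0818 (then +1.0353 / +3.8637)
    (3,3) via x @ 0.7661
    (3,2) via y @ 1.0818
    (4,2) via x @ 1.8014
    (5,2) via x @ 2.8367
    (6,2) via x @ 3.8719  # hit
  → r_3 = 3.8719
beam 4: φ=45°, α=30°
  direction (0.8660, 0.5000); cell (2,3); t to first gridline: x 0.8545, y 1.4400 (then +1.1547 / +2.0000)
    (3,3) via x @ 0.8545
    (3,4) via y @ 1.4400
    (4,4) via x @ 2.0092
    (5,4) via x @ 3.1639
    (5,5) via y @ 3.4400
    (6,5) via x @ 4.3186  # hit
  → r_4 = 4.3186
beam 5: φ=90°, α=75°
  direction (0.2588, 0.9659); cell (2,3); t to first gridline: x 2.8591, y 0.7454 (then +3.8637 / +1.0353)
    (2,4) via y @ 0.7454
    (2,5) via y @ 1.7807
    (2,6) via y @ 2.8160
    (3,6) via x @ 2.8591
    (3,7) via y @ 3.8512  # hit
  → r_5 = 3.8512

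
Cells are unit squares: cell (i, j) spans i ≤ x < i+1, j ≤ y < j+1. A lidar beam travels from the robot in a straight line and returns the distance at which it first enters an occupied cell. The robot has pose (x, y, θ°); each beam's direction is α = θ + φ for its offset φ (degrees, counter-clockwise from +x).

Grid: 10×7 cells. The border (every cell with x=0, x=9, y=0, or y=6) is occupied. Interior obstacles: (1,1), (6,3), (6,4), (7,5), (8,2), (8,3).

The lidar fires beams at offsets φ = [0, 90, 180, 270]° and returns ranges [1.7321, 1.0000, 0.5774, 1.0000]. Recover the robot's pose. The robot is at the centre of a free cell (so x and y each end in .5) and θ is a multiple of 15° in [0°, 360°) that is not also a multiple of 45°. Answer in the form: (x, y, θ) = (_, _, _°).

Candidates: 34 free-cell centres × 16 headings = 544 poses. Raycast each; keep the one whose scan matches to 4 dp.
  (8.5, 1.5, 150°): beam 1 = 8.6603 ≠ 1.7321 ✗
  (2.5, 1.5, 105°): beam 1 = 4.6587 ≠ 1.7321 ✗
  (7.5, 4.5, 150°): beam 1 = 0.5774 ≠ 1.7321 ✗
  …
  (7.5, 1.5, 120°): r_1=1.7321, r_2=1.0000, r_3=0.5774, r_4=1.0000 — all match ✓
No second candidate reproduces the full scan.

(x, y, θ) = (7.5, 1.5, 120°)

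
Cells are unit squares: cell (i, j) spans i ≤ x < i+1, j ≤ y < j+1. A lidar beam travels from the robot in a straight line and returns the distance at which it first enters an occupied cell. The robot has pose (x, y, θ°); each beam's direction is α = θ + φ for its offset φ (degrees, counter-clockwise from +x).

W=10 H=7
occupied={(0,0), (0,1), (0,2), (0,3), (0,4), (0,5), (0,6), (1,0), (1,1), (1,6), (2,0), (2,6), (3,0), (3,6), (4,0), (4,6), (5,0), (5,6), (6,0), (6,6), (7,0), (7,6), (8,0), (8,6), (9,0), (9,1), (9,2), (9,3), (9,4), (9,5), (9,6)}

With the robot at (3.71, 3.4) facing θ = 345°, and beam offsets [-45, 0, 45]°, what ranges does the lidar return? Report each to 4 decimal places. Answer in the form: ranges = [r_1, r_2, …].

beam 1: φ=-45°, α=300°
  dir = (cos 300°, sin 300°) = (0.5000, -0.8660); from cell (3,3)
  next x-line at t=0.5800, next y-line at t=0.4619; Δt_x=2.0000, Δt_y=1.1547
    y: enter (3,2) at t=0.4619
    x: enter (4,2) at t=0.5800
    y: enter (4,1) at t=1.6166
    x: enter (5,1) at t=2.5800
    y: enter (5,0) at t=2.7713 ← occupied
  → r_1 = 2.7713
beam 2: φ=0°, α=345°
  dir = (cos 345°, sin 345°) = (0.9659, -0.2588); from cell (3,3)
  next x-line at t=0.3002, next y-line at t=1.5455; Δt_x=1.0353, Δt_y=3.8637
    x: enter (4,3) at t=0.3002
    x: enter (5,3) at t=1.3355
    y: enter (5,2) at t=1.5455
    x: enter (6,2) at t=2.3708
    x: enter (7,2) at t=3.4061
    x: enter (8,2) at t=4.4413
    y: enter (8,1) at t=5.4092
    x: enter (9,1) at t=5.4766 ← occupied
  → r_2 = 5.4766
beam 3: φ=45°, α=30°
  dir = (cos 30°, sin 30°) = (0.8660, 0.5000); from cell (3,3)
  next x-line at t=0.3349, next y-line at t=1.2000; Δt_x=1.1547, Δt_y=2.0000
    x: enter (4,3) at t=0.3349
    y: enter (4,4) at t=1.2000
    x: enter (5,4) at t=1.4896
    x: enter (6,4) at t=2.6443
    y: enter (6,5) at t=3.2000
    x: enter (7,5) at t=3.7990
    x: enter (8,5) at t=4.9537
    y: enter (8,6) at t=5.2000 ← occupied
  → r_3 = 5.2000

ranges = [2.7713, 5.4766, 5.2000]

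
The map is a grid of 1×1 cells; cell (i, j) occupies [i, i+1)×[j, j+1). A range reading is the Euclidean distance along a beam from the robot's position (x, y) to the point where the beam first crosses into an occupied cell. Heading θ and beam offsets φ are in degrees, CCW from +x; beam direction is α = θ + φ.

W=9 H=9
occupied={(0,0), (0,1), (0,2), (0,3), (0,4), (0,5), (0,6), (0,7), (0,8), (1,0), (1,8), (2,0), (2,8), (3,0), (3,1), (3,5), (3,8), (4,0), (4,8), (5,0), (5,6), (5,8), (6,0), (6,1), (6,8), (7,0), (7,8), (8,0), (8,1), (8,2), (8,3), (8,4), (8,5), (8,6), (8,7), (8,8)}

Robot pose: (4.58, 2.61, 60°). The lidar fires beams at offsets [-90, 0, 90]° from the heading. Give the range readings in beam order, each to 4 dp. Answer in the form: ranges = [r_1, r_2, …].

beam 1: φ=-90°, α=330°
  dir = (cos 330°, sin 330°) = (0.8660, -0.5000); from cell (4,2)
  next x-line at t=0.4850, next y-line at t=1.2200; Δt_x=1.1547, Δt_y=2.0000
    x: enter (5,2) at t=0.4850
    y: enter (5,1) at t=1.2200
    x: enter (6,1) at t=1.6397 ← occupied
  → r_1 = 1.6397
beam 2: φ=0°, α=60°
  dir = (cos 60°, sin 60°) = (0.5000, 0.8660); from cell (4,2)
  next x-line at t=0.8400, next y-line at t=0.4503; Δt_x=2.0000, Δt_y=1.1547
    y: enter (4,3) at t=0.4503
    x: enter (5,3) at t=0.8400
    y: enter (5,4) at t=1.6050
    y: enter (5,5) at t=2.7597
    x: enter (6,5) at t=2.8400
    y: enter (6,6) at t=3.9144
    x: enter (7,6) at t=4.8400
    y: enter (7,7) at t=5.0691
    y: enter (7,8) at t=6.2238 ← occupied
  → r_2 = 6.2238
beam 3: φ=90°, α=150°
  dir = (cos 150°, sin 150°) = (-0.8660, 0.5000); from cell (4,2)
  next x-line at t=0.6697, next y-line at t=0.7800; Δt_x=1.1547, Δt_y=2.0000
    x: enter (3,2) at t=0.6697
    y: enter (3,3) at t=0.7800
    x: enter (2,3) at t=1.8244
    y: enter (2,4) at t=2.7800
    x: enter (1,4) at t=2.9791
    x: enter (0,4) at t=4.1338 ← occupied
  → r_3 = 4.1338

ranges = [1.6397, 6.2238, 4.1338]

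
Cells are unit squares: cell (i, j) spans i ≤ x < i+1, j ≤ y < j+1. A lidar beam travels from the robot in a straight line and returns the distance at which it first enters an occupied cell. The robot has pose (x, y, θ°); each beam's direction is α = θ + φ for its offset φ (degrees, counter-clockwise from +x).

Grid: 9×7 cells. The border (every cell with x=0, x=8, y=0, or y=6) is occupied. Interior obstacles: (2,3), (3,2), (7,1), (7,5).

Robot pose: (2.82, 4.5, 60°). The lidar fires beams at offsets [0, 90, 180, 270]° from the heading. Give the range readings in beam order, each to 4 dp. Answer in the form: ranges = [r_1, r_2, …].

beam 1: φ=0°, α=60°
  cosα=0.5000 sinα=0.8660 | (2,4) | tMaxX 0.3600 tMaxY 0.5774 | tΔX 2.0000 tΔY 1.1547
    t=0.3600 [x] (3,4)
    t=0.5774 [y] (3,5)
    t=1.7321 [y] (3,6) — stop
  → r_1 = 1.7321
beam 2: φ=90°, α=150°
  cosα=-0.8660 sinα=0.5000 | (2,4) | tMaxX 0.9469 tMaxY 1.0000 | tΔX 1.1547 tΔY 2.0000
    t=0.9469 [x] (1,4)
    t=1.0000 [y] (1,5)
    t=2.1016 [x] (0,5) — stop
  → r_2 = 2.1016
beam 3: φ=180°, α=240°
  cosα=-0.5000 sinα=-0.8660 | (2,4) | tMaxX 1.6400 tMaxY 0.5774 | tΔX 2.0000 tΔY 1.1547
    t=0.5774 [y] (2,3) — stop
  → r_3 = 0.5774
beam 4: φ=270°, α=330°
  cosα=0.8660 sinα=-0.5000 | (2,4) | tMaxX 0.2078 tMaxY 1.0000 | tΔX 1.1547 tΔY 2.0000
    t=0.2078 [x] (3,4)
    t=1.0000 [y] (3,3)
    t=1.3625 [x] (4,3)
    t=2.5172 [x] (5,3)
    t=3.0000 [y] (5,2)
    t=3.6719 [x] (6,2)
    t=4.8266 [x] (7,2)
    t=5.0000 [y] (7,1) — stop
  → r_4 = 5.0000

ranges = [1.7321, 2.1016, 0.5774, 5.0000]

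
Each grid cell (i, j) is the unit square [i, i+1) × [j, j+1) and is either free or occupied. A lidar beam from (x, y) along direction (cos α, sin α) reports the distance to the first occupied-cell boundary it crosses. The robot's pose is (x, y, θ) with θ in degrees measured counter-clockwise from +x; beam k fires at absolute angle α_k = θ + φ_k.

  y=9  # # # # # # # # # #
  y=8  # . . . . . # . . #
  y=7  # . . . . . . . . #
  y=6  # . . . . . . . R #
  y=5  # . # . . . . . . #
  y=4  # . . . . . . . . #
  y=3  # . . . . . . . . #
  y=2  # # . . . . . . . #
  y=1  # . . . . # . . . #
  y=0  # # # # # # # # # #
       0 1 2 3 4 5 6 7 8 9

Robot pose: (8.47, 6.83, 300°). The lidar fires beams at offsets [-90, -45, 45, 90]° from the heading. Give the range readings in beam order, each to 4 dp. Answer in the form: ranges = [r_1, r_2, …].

beam 1: φ=-90°, α=210°
  dir = (cos 210°, sin 210°) = (-0.8660, -0.5000); from cell (8,6)
  next x-line at t=0.5427, next y-line at t=1.6600; Δt_x=1.1547, Δt_y=2.0000
    x: enter (7,6) at t=0.5427
    y: enter (7,5) at t=1.6600
    x: enter (6,5) at t=1.6974
    x: enter (5,5) at t=2.8521
    y: enter (5,4) at t=3.6600
    x: enter (4,4) at t=4.0068
    x: enter (3,4) at t=5.1615
    y: enter (3,3) at t=5.6600
    x: enter (2,3) at t=6.3162
    x: enter (1,3) at t=7.4709
    y: enter (1,2) at t=7.6600 ← occupied
  → r_1 = 7.6600
beam 2: φ=-45°, α=255°
  dir = (cos 255°, sin 255°) = (-0.2588, -0.9659); from cell (8,6)
  next x-line at t=1.8159, next y-line at t=0.8593; Δt_x=3.8637, Δt_y=1.0353
    y: enter (8,5) at t=0.8593
    x: enter (7,5) at t=1.8159
    y: enter (7,4) at t=1.8946
    y: enter (7,3) at t=2.9298
    y: enter (7,2) at t=3.9651
    y: enter (7,1) at t=5.0004
    x: enter (6,1) at t=5.6796
    y: enter (6,0) at t=6.0357 ← occupied
  → r_2 = 6.0357
beam 3: φ=45°, α=345°
  dir = (cos 345°, sin 345°) = (0.9659, -0.2588); from cell (8,6)
  next x-line at t=0.5487, next y-line at t=3.2069; Δt_x=1.0353, Δt_y=3.8637
    x: enter (9,6) at t=0.5487 ← occupied
  → r_3 = 0.5487
beam 4: φ=90°, α=30°
  dir = (cos 30°, sin 30°) = (0.8660, 0.5000); from cell (8,6)
  next x-line at t=0.6120, next y-line at t=0.3400; Δt_x=1.1547, Δt_y=2.0000
    y: enter (8,7) at t=0.3400
    x: enter (9,7) at t=0.6120 ← occupied
  → r_4 = 0.6120

ranges = [7.6600, 6.0357, 0.5487, 0.6120]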